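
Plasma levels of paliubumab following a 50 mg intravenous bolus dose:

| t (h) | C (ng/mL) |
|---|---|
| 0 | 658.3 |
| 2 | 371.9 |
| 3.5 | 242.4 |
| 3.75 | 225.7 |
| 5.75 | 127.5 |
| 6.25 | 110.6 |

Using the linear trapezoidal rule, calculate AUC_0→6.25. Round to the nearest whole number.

AUC = 1962 ng/mL·h

Trapezoidal AUC_0→6.25:
  [0→2]: (658.3+371.9)/2 × 2 = 1030.2
  [2→3.5]: (371.9+242.4)/2 × 1.5 = 460.725
  [3.5→3.75]: (242.4+225.7)/2 × 0.25 = 58.5125
  [3.75→5.75]: (225.7+127.5)/2 × 2 = 353.2
  [5.75→6.25]: (127.5+110.6)/2 × 0.5 = 59.525
  Sum = 1962.1625 ng/mL·h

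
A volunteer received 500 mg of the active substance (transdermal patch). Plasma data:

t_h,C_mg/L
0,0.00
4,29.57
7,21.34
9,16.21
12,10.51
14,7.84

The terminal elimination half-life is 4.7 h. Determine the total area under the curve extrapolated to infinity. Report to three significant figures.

AUC = 285 mg/L·h

Trapezoidal AUC_0→14:
  [0→4]: (0.00+29.57)/2 × 4 = 59.14
  [4→7]: (29.57+21.34)/2 × 3 = 76.365
  [7→9]: (21.34+16.21)/2 × 2 = 37.55
  [9→12]: (16.21+10.51)/2 × 3 = 40.08
  [12→14]: (10.51+7.84)/2 × 2 = 18.35
  Sum = 231.485 mg/L·h
k_e = ln2 / t½ = 0.693147 / 4.7 = 0.1475 h^-1
Extrapolated tail: C_last / k_e = 7.84 / 0.1475 = 53.153
AUC_0→∞ = 231.485 + 53.153 = 284.638 mg/L·h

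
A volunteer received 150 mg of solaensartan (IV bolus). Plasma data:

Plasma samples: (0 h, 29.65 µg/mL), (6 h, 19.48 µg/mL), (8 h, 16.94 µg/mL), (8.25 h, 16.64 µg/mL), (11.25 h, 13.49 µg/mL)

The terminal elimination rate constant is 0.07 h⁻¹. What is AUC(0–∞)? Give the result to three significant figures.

Trapezoidal AUC_0→11.25:
  [0→6]: (29.65+19.48)/2 × 6 = 147.39
  [6→8]: (19.48+16.94)/2 × 2 = 36.42
  [8→8.25]: (16.94+16.64)/2 × 0.25 = 4.1975
  [8.25→11.25]: (16.64+13.49)/2 × 3 = 45.195
  Sum = 233.2025 µg/mL·h
Extrapolated tail: C_last / k_e = 13.49 / 0.07 = 192.714
AUC_0→∞ = 233.2025 + 192.714 = 425.9165 µg/mL·h

AUC = 426 µg/mL·h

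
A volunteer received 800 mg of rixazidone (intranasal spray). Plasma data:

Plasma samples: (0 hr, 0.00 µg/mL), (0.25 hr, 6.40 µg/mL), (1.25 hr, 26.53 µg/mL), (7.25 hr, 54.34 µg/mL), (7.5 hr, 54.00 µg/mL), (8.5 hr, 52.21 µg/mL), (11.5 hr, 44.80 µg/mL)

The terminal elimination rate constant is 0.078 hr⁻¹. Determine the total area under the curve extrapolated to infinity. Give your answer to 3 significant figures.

AUC = 1050 µg/mL·hr

Trapezoidal AUC_0→11.5:
  [0→0.25]: (0.00+6.40)/2 × 0.25 = 0.8
  [0.25→1.25]: (6.40+26.53)/2 × 1 = 16.465
  [1.25→7.25]: (26.53+54.34)/2 × 6 = 242.61
  [7.25→7.5]: (54.34+54.00)/2 × 0.25 = 13.5425
  [7.5→8.5]: (54.00+52.21)/2 × 1 = 53.105
  [8.5→11.5]: (52.21+44.80)/2 × 3 = 145.515
  Sum = 472.0375 µg/mL·hr
Extrapolated tail: C_last / k_e = 44.80 / 0.078 = 574.359
AUC_0→∞ = 472.0375 + 574.359 = 1046.3965 µg/mL·hr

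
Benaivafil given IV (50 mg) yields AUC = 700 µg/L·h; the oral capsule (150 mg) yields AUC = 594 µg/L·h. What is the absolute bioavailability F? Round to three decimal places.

F = (AUC_ev / D_ev) / (AUC_iv / D_iv)
  = (594/150) / (700/50)
  = 3.96 / 14 = 0.2829

F = 0.283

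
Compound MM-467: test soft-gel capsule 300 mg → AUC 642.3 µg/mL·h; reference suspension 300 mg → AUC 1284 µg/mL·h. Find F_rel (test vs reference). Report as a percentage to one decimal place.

F_rel = (AUC_test/D_test) / (AUC_ref/D_ref)
      = (642.3/300) / (1284/300)
      = 2.141 / 4.28 = 0.5002 = 50.02%

F_rel = 50.0%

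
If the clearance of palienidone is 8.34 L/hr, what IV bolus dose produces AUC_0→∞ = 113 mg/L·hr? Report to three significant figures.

Dose = 942 mg

Dose_iv = CL × AUC_0→∞
     = 8.34 × 113 = 942.42 mg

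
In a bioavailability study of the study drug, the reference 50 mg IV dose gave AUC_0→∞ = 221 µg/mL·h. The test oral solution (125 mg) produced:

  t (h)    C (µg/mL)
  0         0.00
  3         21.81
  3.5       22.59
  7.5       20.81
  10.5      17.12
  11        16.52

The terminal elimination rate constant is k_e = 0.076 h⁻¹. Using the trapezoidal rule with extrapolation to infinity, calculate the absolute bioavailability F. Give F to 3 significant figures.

Trapezoidal AUC_0→11 (oral solution):
  [0→3]: (0.00+21.81)/2 × 3 = 32.715
  [3→3.5]: (21.81+22.59)/2 × 0.5 = 11.1
  [3.5→7.5]: (22.59+20.81)/2 × 4 = 86.8
  [7.5→10.5]: (20.81+17.12)/2 × 3 = 56.895
  [10.5→11]: (17.12+16.52)/2 × 0.5 = 8.41
  Sum = 195.92 µg/mL·h
Tail: C_last/k_e = 16.52/0.076 = 217.368
AUC_0→∞ (oral solution) = 195.92 + 217.368 = 413.288 µg/mL·h
F = (AUC_ev/D_ev)/(AUC_iv/D_iv) = (413.288/125)/(221/50) = 3.306304/4.42 = 0.7480

F = 0.748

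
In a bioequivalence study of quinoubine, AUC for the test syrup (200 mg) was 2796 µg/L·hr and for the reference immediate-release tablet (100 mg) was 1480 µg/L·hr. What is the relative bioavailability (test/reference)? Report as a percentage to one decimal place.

F_rel = 94.5%

F_rel = (AUC_test/D_test) / (AUC_ref/D_ref)
      = (2796/200) / (1480/100)
      = 13.98 / 14.8 = 0.9446 = 94.46%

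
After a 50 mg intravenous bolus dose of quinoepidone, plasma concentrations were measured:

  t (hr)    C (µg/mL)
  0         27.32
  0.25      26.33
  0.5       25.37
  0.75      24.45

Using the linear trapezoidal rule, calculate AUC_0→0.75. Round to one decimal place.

Trapezoidal AUC_0→0.75:
  [0→0.25]: (27.32+26.33)/2 × 0.25 = 6.70625
  [0.25→0.5]: (26.33+25.37)/2 × 0.25 = 6.4625
  [0.5→0.75]: (25.37+24.45)/2 × 0.25 = 6.2275
  Sum = 19.39625 µg/mL·hr

AUC = 19.4 µg/mL·hr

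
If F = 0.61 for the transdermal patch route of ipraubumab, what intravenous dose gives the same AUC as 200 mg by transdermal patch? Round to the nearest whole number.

Systemic exposure from an extravascular dose = F × D_ev, so the equivalent IV dose is F × D_ev.
D_iv = F × D_ev = 0.61 × 200 = 122 mg

D_iv = 122 mg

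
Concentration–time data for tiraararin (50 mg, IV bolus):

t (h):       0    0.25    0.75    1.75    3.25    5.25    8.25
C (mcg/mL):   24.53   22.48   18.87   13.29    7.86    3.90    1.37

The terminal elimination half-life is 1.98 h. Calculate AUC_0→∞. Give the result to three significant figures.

AUC = 71.7 mcg/mL·h

Trapezoidal AUC_0→8.25:
  [0→0.25]: (24.53+22.48)/2 × 0.25 = 5.87625
  [0.25→0.75]: (22.48+18.87)/2 × 0.5 = 10.3375
  [0.75→1.75]: (18.87+13.29)/2 × 1 = 16.08
  [1.75→3.25]: (13.29+7.86)/2 × 1.5 = 15.8625
  [3.25→5.25]: (7.86+3.90)/2 × 2 = 11.76
  [5.25→8.25]: (3.90+1.37)/2 × 3 = 7.905
  Sum = 67.82125 mcg/mL·h
k_e = ln2 / t½ = 0.693147 / 1.98 = 0.3501 h^-1
Extrapolated tail: C_last / k_e = 1.37 / 0.3501 = 3.913
AUC_0→∞ = 67.82125 + 3.913 = 71.73425 mcg/mL·h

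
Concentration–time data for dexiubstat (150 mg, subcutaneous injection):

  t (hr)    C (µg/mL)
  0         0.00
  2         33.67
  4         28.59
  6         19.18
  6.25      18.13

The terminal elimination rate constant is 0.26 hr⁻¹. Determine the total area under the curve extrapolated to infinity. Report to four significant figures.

Trapezoidal AUC_0→6.25:
  [0→2]: (0.00+33.67)/2 × 2 = 33.67
  [2→4]: (33.67+28.59)/2 × 2 = 62.26
  [4→6]: (28.59+19.18)/2 × 2 = 47.77
  [6→6.25]: (19.18+18.13)/2 × 0.25 = 4.66375
  Sum = 148.36375 µg/mL·hr
Extrapolated tail: C_last / k_e = 18.13 / 0.26 = 69.731
AUC_0→∞ = 148.36375 + 69.731 = 218.09475 µg/mL·hr

AUC = 218.1 µg/mL·hr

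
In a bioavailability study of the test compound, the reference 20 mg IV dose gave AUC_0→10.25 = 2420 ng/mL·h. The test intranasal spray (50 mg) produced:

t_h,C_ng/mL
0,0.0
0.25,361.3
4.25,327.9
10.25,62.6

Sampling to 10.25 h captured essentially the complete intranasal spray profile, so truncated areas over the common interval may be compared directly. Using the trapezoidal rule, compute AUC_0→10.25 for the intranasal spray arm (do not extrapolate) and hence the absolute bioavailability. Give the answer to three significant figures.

F = 0.429

Trapezoidal AUC_0→10.25 (intranasal spray):
  [0→0.25]: (0.0+361.3)/2 × 0.25 = 45.1625
  [0.25→4.25]: (361.3+327.9)/2 × 4 = 1378.4
  [4.25→10.25]: (327.9+62.6)/2 × 6 = 1171.5
  Sum = 2595.0625 ng/mL·h
F = (AUC_ev/D_ev)/(AUC_iv/D_iv) = (2595.0625/50)/(2420/20) = 51.90125/121 = 0.4289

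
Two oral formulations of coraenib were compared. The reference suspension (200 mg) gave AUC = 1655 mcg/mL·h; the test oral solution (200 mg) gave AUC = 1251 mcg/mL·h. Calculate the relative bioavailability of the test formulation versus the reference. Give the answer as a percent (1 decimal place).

F_rel = (AUC_test/D_test) / (AUC_ref/D_ref)
      = (1251/200) / (1655/200)
      = 6.255 / 8.275 = 0.7559 = 75.59%

F_rel = 75.6%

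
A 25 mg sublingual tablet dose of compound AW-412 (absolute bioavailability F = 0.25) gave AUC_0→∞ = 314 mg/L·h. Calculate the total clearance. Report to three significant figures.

CL = F × Dose / AUC_0→∞
   = 0.25 × 25 / 314 = 0.0199045 L/h

CL = 0.0199 L/h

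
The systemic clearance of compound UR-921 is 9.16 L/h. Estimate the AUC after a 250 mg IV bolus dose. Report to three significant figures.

AUC_0→∞ = Dose_iv / CL
        = 250 / 9.16 = 27.2926 mg/L·h

AUC = 27.3 mg/L·h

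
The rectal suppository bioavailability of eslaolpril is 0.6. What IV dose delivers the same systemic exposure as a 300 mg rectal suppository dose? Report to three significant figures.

Systemic exposure from an extravascular dose = F × D_ev, so the equivalent IV dose is F × D_ev.
D_iv = F × D_ev = 0.6 × 300 = 180 mg

D_iv = 180 mg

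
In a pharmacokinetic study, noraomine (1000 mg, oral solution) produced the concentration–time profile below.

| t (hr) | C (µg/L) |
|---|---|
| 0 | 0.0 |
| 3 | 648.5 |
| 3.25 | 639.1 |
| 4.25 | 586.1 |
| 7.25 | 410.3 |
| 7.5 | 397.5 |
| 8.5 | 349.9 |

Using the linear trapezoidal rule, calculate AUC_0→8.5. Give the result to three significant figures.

AUC = 3720 µg/L·hr

Trapezoidal AUC_0→8.5:
  [0→3]: (0.0+648.5)/2 × 3 = 972.75
  [3→3.25]: (648.5+639.1)/2 × 0.25 = 160.95
  [3.25→4.25]: (639.1+586.1)/2 × 1 = 612.6
  [4.25→7.25]: (586.1+410.3)/2 × 3 = 1494.6
  [7.25→7.5]: (410.3+397.5)/2 × 0.25 = 100.975
  [7.5→8.5]: (397.5+349.9)/2 × 1 = 373.7
  Sum = 3715.575 µg/L·hr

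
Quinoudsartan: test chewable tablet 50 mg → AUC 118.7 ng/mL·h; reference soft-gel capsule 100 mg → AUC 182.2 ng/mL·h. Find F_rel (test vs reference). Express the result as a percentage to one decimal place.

F_rel = (AUC_test/D_test) / (AUC_ref/D_ref)
      = (118.7/50) / (182.2/100)
      = 2.374 / 1.822 = 1.3030 = 130.30%

F_rel = 130.3%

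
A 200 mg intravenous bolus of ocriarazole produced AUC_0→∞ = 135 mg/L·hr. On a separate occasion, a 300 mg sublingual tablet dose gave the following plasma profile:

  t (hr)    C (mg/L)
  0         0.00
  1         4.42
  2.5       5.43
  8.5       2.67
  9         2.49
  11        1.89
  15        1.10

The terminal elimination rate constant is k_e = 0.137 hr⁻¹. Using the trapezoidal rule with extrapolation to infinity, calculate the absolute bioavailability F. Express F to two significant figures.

F = 0.26

Trapezoidal AUC_0→15 (sublingual tablet):
  [0→1]: (0.00+4.42)/2 × 1 = 2.21
  [1→2.5]: (4.42+5.43)/2 × 1.5 = 7.3875
  [2.5→8.5]: (5.43+2.67)/2 × 6 = 24.3
  [8.5→9]: (2.67+2.49)/2 × 0.5 = 1.29
  [9→11]: (2.49+1.89)/2 × 2 = 4.38
  [11→15]: (1.89+1.10)/2 × 4 = 5.98
  Sum = 45.5475 mg/L·hr
Tail: C_last/k_e = 1.10/0.137 = 8.029
AUC_0→∞ (sublingual tablet) = 45.5475 + 8.029 = 53.5765 mg/L·hr
F = (AUC_ev/D_ev)/(AUC_iv/D_iv) = (53.5765/300)/(135/200) = 0.178588/0.675 = 0.2646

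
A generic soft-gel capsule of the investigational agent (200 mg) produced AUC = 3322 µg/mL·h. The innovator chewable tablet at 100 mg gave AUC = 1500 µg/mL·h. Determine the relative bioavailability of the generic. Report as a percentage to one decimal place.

F_rel = 110.7%

F_rel = (AUC_test/D_test) / (AUC_ref/D_ref)
      = (3322/200) / (1500/100)
      = 16.61 / 15 = 1.1073 = 110.73%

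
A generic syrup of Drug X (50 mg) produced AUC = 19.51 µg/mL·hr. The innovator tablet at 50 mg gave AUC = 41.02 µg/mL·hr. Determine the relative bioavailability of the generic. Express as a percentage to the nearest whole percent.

F_rel = 48%

F_rel = (AUC_test/D_test) / (AUC_ref/D_ref)
      = (19.51/50) / (41.02/50)
      = 0.3902 / 0.8204 = 0.4756 = 47.56%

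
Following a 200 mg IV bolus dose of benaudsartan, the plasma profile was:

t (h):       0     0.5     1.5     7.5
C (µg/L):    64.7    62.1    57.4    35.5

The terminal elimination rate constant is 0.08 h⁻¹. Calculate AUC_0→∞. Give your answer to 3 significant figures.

AUC = 814 µg/L·h

Trapezoidal AUC_0→7.5:
  [0→0.5]: (64.7+62.1)/2 × 0.5 = 31.7
  [0.5→1.5]: (62.1+57.4)/2 × 1 = 59.75
  [1.5→7.5]: (57.4+35.5)/2 × 6 = 278.7
  Sum = 370.15 µg/L·h
Extrapolated tail: C_last / k_e = 35.5 / 0.08 = 443.750
AUC_0→∞ = 370.15 + 443.750 = 813.9 µg/L·h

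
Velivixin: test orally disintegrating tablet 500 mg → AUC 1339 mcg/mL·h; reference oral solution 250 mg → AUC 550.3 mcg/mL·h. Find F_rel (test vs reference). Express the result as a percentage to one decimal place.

F_rel = 121.7%

F_rel = (AUC_test/D_test) / (AUC_ref/D_ref)
      = (1339/500) / (550.3/250)
      = 2.678 / 2.2012 = 1.2166 = 121.66%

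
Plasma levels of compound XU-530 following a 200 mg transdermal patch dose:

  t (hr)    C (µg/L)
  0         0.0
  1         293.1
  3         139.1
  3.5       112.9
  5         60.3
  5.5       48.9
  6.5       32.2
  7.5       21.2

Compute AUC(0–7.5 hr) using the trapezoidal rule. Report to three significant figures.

Trapezoidal AUC_0→7.5:
  [0→1]: (0.0+293.1)/2 × 1 = 146.55
  [1→3]: (293.1+139.1)/2 × 2 = 432.2
  [3→3.5]: (139.1+112.9)/2 × 0.5 = 63.0
  [3.5→5]: (112.9+60.3)/2 × 1.5 = 129.9
  [5→5.5]: (60.3+48.9)/2 × 0.5 = 27.3
  [5.5→6.5]: (48.9+32.2)/2 × 1 = 40.55
  [6.5→7.5]: (32.2+21.2)/2 × 1 = 26.7
  Sum = 866.2 µg/L·hr

AUC = 866 µg/L·hr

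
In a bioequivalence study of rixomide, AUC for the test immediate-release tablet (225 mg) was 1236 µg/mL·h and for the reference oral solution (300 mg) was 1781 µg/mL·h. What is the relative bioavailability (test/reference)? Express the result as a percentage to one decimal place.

F_rel = (AUC_test/D_test) / (AUC_ref/D_ref)
      = (1236/225) / (1781/300)
      = 5.49333 / 5.93667 = 0.9253 = 92.53%

F_rel = 92.5%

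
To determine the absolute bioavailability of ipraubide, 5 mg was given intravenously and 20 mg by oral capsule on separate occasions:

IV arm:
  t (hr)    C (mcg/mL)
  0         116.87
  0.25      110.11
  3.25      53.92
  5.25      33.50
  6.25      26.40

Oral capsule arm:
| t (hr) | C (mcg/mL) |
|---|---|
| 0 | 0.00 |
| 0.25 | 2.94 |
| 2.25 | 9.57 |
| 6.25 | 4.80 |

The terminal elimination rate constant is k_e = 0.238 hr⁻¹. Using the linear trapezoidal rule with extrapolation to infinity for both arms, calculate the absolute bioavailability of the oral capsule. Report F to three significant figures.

F = 0.0307

Trapezoidal AUC_0→6.25 (IV):
  [0→0.25]: (116.87+110.11)/2 × 0.25 = 28.3725
  [0.25→3.25]: (110.11+53.92)/2 × 3 = 246.045
  [3.25→5.25]: (53.92+33.50)/2 × 2 = 87.42
  [5.25→6.25]: (33.50+26.40)/2 × 1 = 29.95
  Sum = 391.7875 mcg/mL·hr
IV tail: 26.40/0.238 = 110.924; AUC_iv,0→∞ = 391.7875 + 110.924 = 502.7115 mcg/mL·hr
Trapezoidal AUC_0→6.25 (oral capsule):
  [0→0.25]: (0.00+2.94)/2 × 0.25 = 0.3675
  [0.25→2.25]: (2.94+9.57)/2 × 2 = 12.51
  [2.25→6.25]: (9.57+4.80)/2 × 4 = 28.74
  Sum = 41.6175 mcg/mL·hr
oral capsule tail: 4.80/0.238 = 20.168; AUC_ev,0→∞ = 41.6175 + 20.168 = 61.7855 mcg/mL·hr
F = (AUC_ev/D_ev)/(AUC_iv/D_iv) = (61.7855/20)/(502.7115/5) = 3.089275/100.5423 = 0.0307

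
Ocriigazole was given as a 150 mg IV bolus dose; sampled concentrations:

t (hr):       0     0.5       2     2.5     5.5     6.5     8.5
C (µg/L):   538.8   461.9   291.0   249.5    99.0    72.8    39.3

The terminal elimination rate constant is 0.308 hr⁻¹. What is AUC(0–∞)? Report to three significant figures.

Trapezoidal AUC_0→8.5:
  [0→0.5]: (538.8+461.9)/2 × 0.5 = 250.175
  [0.5→2]: (461.9+291.0)/2 × 1.5 = 564.675
  [2→2.5]: (291.0+249.5)/2 × 0.5 = 135.125
  [2.5→5.5]: (249.5+99.0)/2 × 3 = 522.75
  [5.5→6.5]: (99.0+72.8)/2 × 1 = 85.9
  [6.5→8.5]: (72.8+39.3)/2 × 2 = 112.1
  Sum = 1670.725 µg/L·hr
Extrapolated tail: C_last / k_e = 39.3 / 0.308 = 127.597
AUC_0→∞ = 1670.725 + 127.597 = 1798.322 µg/L·hr

AUC = 1800 µg/L·hr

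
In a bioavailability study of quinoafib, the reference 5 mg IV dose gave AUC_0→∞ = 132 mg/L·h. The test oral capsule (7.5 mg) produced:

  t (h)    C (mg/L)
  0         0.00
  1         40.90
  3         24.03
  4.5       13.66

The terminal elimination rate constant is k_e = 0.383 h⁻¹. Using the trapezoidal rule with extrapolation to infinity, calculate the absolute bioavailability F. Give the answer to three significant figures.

Trapezoidal AUC_0→4.5 (oral capsule):
  [0→1]: (0.00+40.90)/2 × 1 = 20.45
  [1→3]: (40.90+24.03)/2 × 2 = 64.93
  [3→4.5]: (24.03+13.66)/2 × 1.5 = 28.2675
  Sum = 113.6475 mg/L·h
Tail: C_last/k_e = 13.66/0.383 = 35.666
AUC_0→∞ (oral capsule) = 113.6475 + 35.666 = 149.3135 mg/L·h
F = (AUC_ev/D_ev)/(AUC_iv/D_iv) = (149.3135/7.5)/(132/5) = 19.9085/26.4 = 0.7541

F = 0.754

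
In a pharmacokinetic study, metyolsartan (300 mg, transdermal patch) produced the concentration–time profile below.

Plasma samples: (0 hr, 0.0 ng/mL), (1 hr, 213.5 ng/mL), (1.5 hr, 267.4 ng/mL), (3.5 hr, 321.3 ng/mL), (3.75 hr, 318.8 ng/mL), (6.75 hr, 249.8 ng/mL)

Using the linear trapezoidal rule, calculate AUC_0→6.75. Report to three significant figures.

Trapezoidal AUC_0→6.75:
  [0→1]: (0.0+213.5)/2 × 1 = 106.75
  [1→1.5]: (213.5+267.4)/2 × 0.5 = 120.225
  [1.5→3.5]: (267.4+321.3)/2 × 2 = 588.7
  [3.5→3.75]: (321.3+318.8)/2 × 0.25 = 80.0125
  [3.75→6.75]: (318.8+249.8)/2 × 3 = 852.9
  Sum = 1748.5875 ng/mL·hr

AUC = 1750 ng/mL·hr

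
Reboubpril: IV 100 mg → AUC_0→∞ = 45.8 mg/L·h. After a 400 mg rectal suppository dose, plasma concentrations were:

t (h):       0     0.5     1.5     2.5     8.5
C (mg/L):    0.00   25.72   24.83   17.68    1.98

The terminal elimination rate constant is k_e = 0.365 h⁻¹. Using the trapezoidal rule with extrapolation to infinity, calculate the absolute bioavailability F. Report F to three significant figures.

F = 0.641

Trapezoidal AUC_0→8.5 (rectal suppository):
  [0→0.5]: (0.00+25.72)/2 × 0.5 = 6.43
  [0.5→1.5]: (25.72+24.83)/2 × 1 = 25.275
  [1.5→2.5]: (24.83+17.68)/2 × 1 = 21.255
  [2.5→8.5]: (17.68+1.98)/2 × 6 = 58.98
  Sum = 111.94 mg/L·h
Tail: C_last/k_e = 1.98/0.365 = 5.425
AUC_0→∞ (rectal suppository) = 111.94 + 5.425 = 117.365 mg/L·h
F = (AUC_ev/D_ev)/(AUC_iv/D_iv) = (117.365/400)/(45.8/100) = 0.2934125/0.458 = 0.6406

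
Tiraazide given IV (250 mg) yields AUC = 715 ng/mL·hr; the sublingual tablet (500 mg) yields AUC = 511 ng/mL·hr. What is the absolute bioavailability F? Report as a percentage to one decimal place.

F = (AUC_ev / D_ev) / (AUC_iv / D_iv)
  = (511/500) / (715/250)
  = 1.022 / 2.86 = 0.3573
  = 35.73%

F = 35.7%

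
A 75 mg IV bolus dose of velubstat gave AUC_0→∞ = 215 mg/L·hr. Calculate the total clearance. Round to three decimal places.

CL = Dose_iv / AUC_0→∞
   = 75 / 215 = 0.348837 L/hr

CL = 0.349 L/hr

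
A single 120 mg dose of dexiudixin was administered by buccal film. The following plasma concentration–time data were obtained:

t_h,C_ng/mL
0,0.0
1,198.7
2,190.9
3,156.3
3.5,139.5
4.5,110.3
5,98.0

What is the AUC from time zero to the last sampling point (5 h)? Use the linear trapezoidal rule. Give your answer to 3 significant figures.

AUC = 719 ng/mL·h

Trapezoidal AUC_0→5:
  [0→1]: (0.0+198.7)/2 × 1 = 99.35
  [1→2]: (198.7+190.9)/2 × 1 = 194.8
  [2→3]: (190.9+156.3)/2 × 1 = 173.6
  [3→3.5]: (156.3+139.5)/2 × 0.5 = 73.95
  [3.5→4.5]: (139.5+110.3)/2 × 1 = 124.9
  [4.5→5]: (110.3+98.0)/2 × 0.5 = 52.075
  Sum = 718.675 ng/mL·h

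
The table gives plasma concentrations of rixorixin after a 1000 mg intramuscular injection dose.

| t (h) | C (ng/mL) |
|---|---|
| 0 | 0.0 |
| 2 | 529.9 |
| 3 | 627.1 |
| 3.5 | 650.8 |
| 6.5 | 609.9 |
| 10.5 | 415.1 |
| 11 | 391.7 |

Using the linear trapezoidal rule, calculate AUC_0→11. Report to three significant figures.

Trapezoidal AUC_0→11:
  [0→2]: (0.0+529.9)/2 × 2 = 529.9
  [2→3]: (529.9+627.1)/2 × 1 = 578.5
  [3→3.5]: (627.1+650.8)/2 × 0.5 = 319.475
  [3.5→6.5]: (650.8+609.9)/2 × 3 = 1891.05
  [6.5→10.5]: (609.9+415.1)/2 × 4 = 2050.0
  [10.5→11]: (415.1+391.7)/2 × 0.5 = 201.7
  Sum = 5570.625 ng/mL·h

AUC = 5570 ng/mL·h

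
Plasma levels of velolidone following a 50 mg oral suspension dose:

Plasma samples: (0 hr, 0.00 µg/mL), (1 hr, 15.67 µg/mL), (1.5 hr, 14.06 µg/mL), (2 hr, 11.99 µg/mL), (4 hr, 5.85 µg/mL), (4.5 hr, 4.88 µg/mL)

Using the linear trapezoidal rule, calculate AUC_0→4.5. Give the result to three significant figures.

AUC = 42.3 µg/mL·hr

Trapezoidal AUC_0→4.5:
  [0→1]: (0.00+15.67)/2 × 1 = 7.835
  [1→1.5]: (15.67+14.06)/2 × 0.5 = 7.4325
  [1.5→2]: (14.06+11.99)/2 × 0.5 = 6.5125
  [2→4]: (11.99+5.85)/2 × 2 = 17.84
  [4→4.5]: (5.85+4.88)/2 × 0.5 = 2.6825
  Sum = 42.3025 µg/mL·hr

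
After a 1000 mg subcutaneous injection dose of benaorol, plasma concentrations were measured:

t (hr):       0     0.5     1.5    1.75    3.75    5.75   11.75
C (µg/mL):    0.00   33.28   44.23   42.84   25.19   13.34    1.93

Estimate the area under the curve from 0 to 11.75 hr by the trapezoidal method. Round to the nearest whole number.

AUC = 210 µg/mL·hr

Trapezoidal AUC_0→11.75:
  [0→0.5]: (0.00+33.28)/2 × 0.5 = 8.32
  [0.5→1.5]: (33.28+44.23)/2 × 1 = 38.755
  [1.5→1.75]: (44.23+42.84)/2 × 0.25 = 10.88375
  [1.75→3.75]: (42.84+25.19)/2 × 2 = 68.03
  [3.75→5.75]: (25.19+13.34)/2 × 2 = 38.53
  [5.75→11.75]: (13.34+1.93)/2 × 6 = 45.81
  Sum = 210.32875 µg/mL·hr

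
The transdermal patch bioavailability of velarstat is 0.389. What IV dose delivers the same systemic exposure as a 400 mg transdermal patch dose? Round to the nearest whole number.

D_iv = 156 mg

Systemic exposure from an extravascular dose = F × D_ev, so the equivalent IV dose is F × D_ev.
D_iv = F × D_ev = 0.389 × 400 = 155.6 mg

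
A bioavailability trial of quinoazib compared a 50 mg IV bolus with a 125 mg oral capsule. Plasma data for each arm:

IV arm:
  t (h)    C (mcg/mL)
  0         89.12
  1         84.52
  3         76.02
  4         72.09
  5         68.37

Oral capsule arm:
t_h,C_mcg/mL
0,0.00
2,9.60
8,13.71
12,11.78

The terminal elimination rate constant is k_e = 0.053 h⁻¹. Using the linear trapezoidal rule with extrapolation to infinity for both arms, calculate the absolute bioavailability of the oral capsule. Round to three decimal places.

F = 0.084

Trapezoidal AUC_0→5 (IV):
  [0→1]: (89.12+84.52)/2 × 1 = 86.82
  [1→3]: (84.52+76.02)/2 × 2 = 160.54
  [3→4]: (76.02+72.09)/2 × 1 = 74.055
  [4→5]: (72.09+68.37)/2 × 1 = 70.23
  Sum = 391.645 mcg/mL·h
IV tail: 68.37/0.053 = 1290.000; AUC_iv,0→∞ = 391.645 + 1290.000 = 1681.645 mcg/mL·h
Trapezoidal AUC_0→12 (oral capsule):
  [0→2]: (0.00+9.60)/2 × 2 = 9.6
  [2→8]: (9.60+13.71)/2 × 6 = 69.93
  [8→12]: (13.71+11.78)/2 × 4 = 50.98
  Sum = 130.51 mcg/mL·h
oral capsule tail: 11.78/0.053 = 222.264; AUC_ev,0→∞ = 130.51 + 222.264 = 352.774 mcg/mL·h
F = (AUC_ev/D_ev)/(AUC_iv/D_iv) = (352.774/125)/(1681.645/50) = 2.822192/33.6329 = 0.0839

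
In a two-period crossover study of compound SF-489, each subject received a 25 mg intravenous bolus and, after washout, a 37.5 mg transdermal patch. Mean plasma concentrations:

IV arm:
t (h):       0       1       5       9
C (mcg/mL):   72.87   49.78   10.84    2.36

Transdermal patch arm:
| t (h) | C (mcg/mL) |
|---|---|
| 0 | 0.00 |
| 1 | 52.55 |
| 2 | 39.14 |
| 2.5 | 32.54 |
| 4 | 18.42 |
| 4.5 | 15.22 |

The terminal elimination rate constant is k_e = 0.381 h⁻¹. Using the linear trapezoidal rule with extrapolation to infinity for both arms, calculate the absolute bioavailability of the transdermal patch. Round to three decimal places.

Trapezoidal AUC_0→9 (IV):
  [0→1]: (72.87+49.78)/2 × 1 = 61.325
  [1→5]: (49.78+10.84)/2 × 4 = 121.24
  [5→9]: (10.84+2.36)/2 × 4 = 26.4
  Sum = 208.965 mcg/mL·h
IV tail: 2.36/0.381 = 6.194; AUC_iv,0→∞ = 208.965 + 6.194 = 215.159 mcg/mL·h
Trapezoidal AUC_0→4.5 (transdermal patch):
  [0→1]: (0.00+52.55)/2 × 1 = 26.275
  [1→2]: (52.55+39.14)/2 × 1 = 45.845
  [2→2.5]: (39.14+32.54)/2 × 0.5 = 17.92
  [2.5→4]: (32.54+18.42)/2 × 1.5 = 38.22
  [4→4.5]: (18.42+15.22)/2 × 0.5 = 8.41
  Sum = 136.67 mcg/mL·h
transdermal patch tail: 15.22/0.381 = 39.948; AUC_ev,0→∞ = 136.67 + 39.948 = 176.618 mcg/mL·h
F = (AUC_ev/D_ev)/(AUC_iv/D_iv) = (176.618/37.5)/(215.159/25) = 4.70981/8.60636 = 0.5472

F = 0.547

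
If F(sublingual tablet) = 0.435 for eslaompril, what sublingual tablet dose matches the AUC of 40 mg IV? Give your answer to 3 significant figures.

For equal systemic exposure: F × D_ev = D_iv
D_ev = D_iv / F = 40 / 0.435 = 91.954 mg

D_sublingual = 92.0 mg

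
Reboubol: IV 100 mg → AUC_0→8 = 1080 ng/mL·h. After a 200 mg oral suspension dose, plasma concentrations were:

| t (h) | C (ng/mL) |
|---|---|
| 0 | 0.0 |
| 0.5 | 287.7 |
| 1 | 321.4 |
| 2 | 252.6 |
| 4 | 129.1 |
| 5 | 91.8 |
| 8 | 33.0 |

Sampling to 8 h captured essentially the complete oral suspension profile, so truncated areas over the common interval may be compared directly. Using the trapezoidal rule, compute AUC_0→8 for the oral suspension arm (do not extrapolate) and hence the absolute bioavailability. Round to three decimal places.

F = 0.551

Trapezoidal AUC_0→8 (oral suspension):
  [0→0.5]: (0.0+287.7)/2 × 0.5 = 71.925
  [0.5→1]: (287.7+321.4)/2 × 0.5 = 152.275
  [1→2]: (321.4+252.6)/2 × 1 = 287.0
  [2→4]: (252.6+129.1)/2 × 2 = 381.7
  [4→5]: (129.1+91.8)/2 × 1 = 110.45
  [5→8]: (91.8+33.0)/2 × 3 = 187.2
  Sum = 1190.55 ng/mL·h
F = (AUC_ev/D_ev)/(AUC_iv/D_iv) = (1190.55/200)/(1080/100) = 5.95275/10.8 = 0.5512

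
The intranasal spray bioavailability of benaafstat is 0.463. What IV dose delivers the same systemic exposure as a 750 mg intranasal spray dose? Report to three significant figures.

D_iv = 347 mg

Systemic exposure from an extravascular dose = F × D_ev, so the equivalent IV dose is F × D_ev.
D_iv = F × D_ev = 0.463 × 750 = 347.25 mg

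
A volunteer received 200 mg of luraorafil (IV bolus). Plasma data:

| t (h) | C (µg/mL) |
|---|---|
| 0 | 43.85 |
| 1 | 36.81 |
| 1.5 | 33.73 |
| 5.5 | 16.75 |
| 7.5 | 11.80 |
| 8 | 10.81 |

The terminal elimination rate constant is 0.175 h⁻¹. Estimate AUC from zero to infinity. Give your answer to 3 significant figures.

Trapezoidal AUC_0→8:
  [0→1]: (43.85+36.81)/2 × 1 = 40.33
  [1→1.5]: (36.81+33.73)/2 × 0.5 = 17.635
  [1.5→5.5]: (33.73+16.75)/2 × 4 = 100.96
  [5.5→7.5]: (16.75+11.80)/2 × 2 = 28.55
  [7.5→8]: (11.80+10.81)/2 × 0.5 = 5.6525
  Sum = 193.1275 µg/mL·h
Extrapolated tail: C_last / k_e = 10.81 / 0.175 = 61.771
AUC_0→∞ = 193.1275 + 61.771 = 254.8985 µg/mL·h

AUC = 255 µg/mL·h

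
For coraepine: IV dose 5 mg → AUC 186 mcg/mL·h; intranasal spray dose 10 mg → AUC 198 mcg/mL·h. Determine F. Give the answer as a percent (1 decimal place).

F = (AUC_ev / D_ev) / (AUC_iv / D_iv)
  = (198/10) / (186/5)
  = 19.8 / 37.2 = 0.5323
  = 53.23%

F = 53.2%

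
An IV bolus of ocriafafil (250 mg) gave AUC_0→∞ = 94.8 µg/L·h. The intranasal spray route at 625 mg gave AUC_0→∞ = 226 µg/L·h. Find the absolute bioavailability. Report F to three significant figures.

F = (AUC_ev / D_ev) / (AUC_iv / D_iv)
  = (226/625) / (94.8/250)
  = 0.3616 / 0.3792 = 0.9536

F = 0.954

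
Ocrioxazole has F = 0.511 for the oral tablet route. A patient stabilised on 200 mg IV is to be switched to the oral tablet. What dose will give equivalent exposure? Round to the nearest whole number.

For equal systemic exposure: F × D_ev = D_iv
D_ev = D_iv / F = 200 / 0.511 = 391.389 mg

D_oral = 391 mg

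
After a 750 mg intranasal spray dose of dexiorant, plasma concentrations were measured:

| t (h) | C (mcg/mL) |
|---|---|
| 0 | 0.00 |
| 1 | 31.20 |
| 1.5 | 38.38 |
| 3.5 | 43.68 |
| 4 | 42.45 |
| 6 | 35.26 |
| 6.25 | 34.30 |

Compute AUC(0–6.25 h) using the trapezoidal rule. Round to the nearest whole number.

AUC = 223 mcg/mL·h

Trapezoidal AUC_0→6.25:
  [0→1]: (0.00+31.20)/2 × 1 = 15.6
  [1→1.5]: (31.20+38.38)/2 × 0.5 = 17.395
  [1.5→3.5]: (38.38+43.68)/2 × 2 = 82.06
  [3.5→4]: (43.68+42.45)/2 × 0.5 = 21.5325
  [4→6]: (42.45+35.26)/2 × 2 = 77.71
  [6→6.25]: (35.26+34.30)/2 × 0.25 = 8.695
  Sum = 222.9925 mcg/mL·h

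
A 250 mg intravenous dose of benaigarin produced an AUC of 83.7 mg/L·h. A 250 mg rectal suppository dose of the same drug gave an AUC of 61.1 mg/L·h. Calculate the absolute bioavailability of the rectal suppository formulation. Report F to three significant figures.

F = 0.730

F = (AUC_ev / D_ev) / (AUC_iv / D_iv)
  = (61.1/250) / (83.7/250)
  = 0.2444 / 0.3348 = 0.7300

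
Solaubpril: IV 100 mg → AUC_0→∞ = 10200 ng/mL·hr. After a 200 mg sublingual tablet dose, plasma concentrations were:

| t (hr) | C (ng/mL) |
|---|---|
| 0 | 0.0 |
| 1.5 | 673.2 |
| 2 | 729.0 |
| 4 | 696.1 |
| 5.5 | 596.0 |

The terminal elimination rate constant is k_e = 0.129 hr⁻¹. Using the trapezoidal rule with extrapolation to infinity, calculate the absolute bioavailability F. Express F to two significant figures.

F = 0.39

Trapezoidal AUC_0→5.5 (sublingual tablet):
  [0→1.5]: (0.0+673.2)/2 × 1.5 = 504.9
  [1.5→2]: (673.2+729.0)/2 × 0.5 = 350.55
  [2→4]: (729.0+696.1)/2 × 2 = 1425.1
  [4→5.5]: (696.1+596.0)/2 × 1.5 = 969.075
  Sum = 3249.625 ng/mL·hr
Tail: C_last/k_e = 596.0/0.129 = 4620.155
AUC_0→∞ (sublingual tablet) = 3249.625 + 4620.155 = 7869.78 ng/mL·hr
F = (AUC_ev/D_ev)/(AUC_iv/D_iv) = (7869.78/200)/(10200/100) = 39.3489/102 = 0.3858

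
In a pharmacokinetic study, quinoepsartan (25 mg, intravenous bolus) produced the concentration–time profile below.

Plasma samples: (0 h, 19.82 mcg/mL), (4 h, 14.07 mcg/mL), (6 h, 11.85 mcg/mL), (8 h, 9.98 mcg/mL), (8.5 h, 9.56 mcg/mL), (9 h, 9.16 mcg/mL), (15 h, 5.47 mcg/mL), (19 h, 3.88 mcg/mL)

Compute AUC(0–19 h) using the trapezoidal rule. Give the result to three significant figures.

Trapezoidal AUC_0→19:
  [0→4]: (19.82+14.07)/2 × 4 = 67.78
  [4→6]: (14.07+11.85)/2 × 2 = 25.92
  [6→8]: (11.85+9.98)/2 × 2 = 21.83
  [8→8.5]: (9.98+9.56)/2 × 0.5 = 4.885
  [8.5→9]: (9.56+9.16)/2 × 0.5 = 4.68
  [9→15]: (9.16+5.47)/2 × 6 = 43.89
  [15→19]: (5.47+3.88)/2 × 4 = 18.7
  Sum = 187.685 mcg/mL·h

AUC = 188 mcg/mL·h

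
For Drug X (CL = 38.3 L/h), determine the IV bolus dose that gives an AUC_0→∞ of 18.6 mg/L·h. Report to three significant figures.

Dose = 712 mg

Dose_iv = CL × AUC_0→∞
     = 38.3 × 18.6 = 712.38 mg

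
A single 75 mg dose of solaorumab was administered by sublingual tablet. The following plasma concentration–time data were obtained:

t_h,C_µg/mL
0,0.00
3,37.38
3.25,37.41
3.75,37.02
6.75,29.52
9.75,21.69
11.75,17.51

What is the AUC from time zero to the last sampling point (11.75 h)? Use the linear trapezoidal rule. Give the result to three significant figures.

AUC = 300 µg/mL·h

Trapezoidal AUC_0→11.75:
  [0→3]: (0.00+37.38)/2 × 3 = 56.07
  [3→3.25]: (37.38+37.41)/2 × 0.25 = 9.34875
  [3.25→3.75]: (37.41+37.02)/2 × 0.5 = 18.6075
  [3.75→6.75]: (37.02+29.52)/2 × 3 = 99.81
  [6.75→9.75]: (29.52+21.69)/2 × 3 = 76.815
  [9.75→11.75]: (21.69+17.51)/2 × 2 = 39.2
  Sum = 299.85125 µg/mL·h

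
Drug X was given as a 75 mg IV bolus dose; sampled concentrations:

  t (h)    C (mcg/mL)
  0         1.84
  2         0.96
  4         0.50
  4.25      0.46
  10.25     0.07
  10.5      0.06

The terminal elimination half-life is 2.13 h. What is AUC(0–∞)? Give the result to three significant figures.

AUC = 6.17 mcg/mL·h

Trapezoidal AUC_0→10.5:
  [0→2]: (1.84+0.96)/2 × 2 = 2.8
  [2→4]: (0.96+0.50)/2 × 2 = 1.46
  [4→4.25]: (0.50+0.46)/2 × 0.25 = 0.12
  [4.25→10.25]: (0.46+0.07)/2 × 6 = 1.59
  [10.25→10.5]: (0.07+0.06)/2 × 0.25 = 0.01625
  Sum = 5.98625 mcg/mL·h
k_e = ln2 / t½ = 0.693147 / 2.13 = 0.3254 h^-1
Extrapolated tail: C_last / k_e = 0.06 / 0.3254 = 0.184
AUC_0→∞ = 5.98625 + 0.184 = 6.17025 mcg/mL·h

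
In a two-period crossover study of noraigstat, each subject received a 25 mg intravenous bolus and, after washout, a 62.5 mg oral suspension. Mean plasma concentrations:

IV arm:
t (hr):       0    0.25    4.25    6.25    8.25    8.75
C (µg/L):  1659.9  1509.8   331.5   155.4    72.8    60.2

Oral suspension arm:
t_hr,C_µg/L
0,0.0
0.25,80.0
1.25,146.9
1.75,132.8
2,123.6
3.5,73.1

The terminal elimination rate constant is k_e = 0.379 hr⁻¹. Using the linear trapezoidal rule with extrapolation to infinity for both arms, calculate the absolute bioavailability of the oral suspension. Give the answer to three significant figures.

F = 0.0454

Trapezoidal AUC_0→8.75 (IV):
  [0→0.25]: (1659.9+1509.8)/2 × 0.25 = 396.2125
  [0.25→4.25]: (1509.8+331.5)/2 × 4 = 3682.6
  [4.25→6.25]: (331.5+155.4)/2 × 2 = 486.9
  [6.25→8.25]: (155.4+72.8)/2 × 2 = 228.2
  [8.25→8.75]: (72.8+60.2)/2 × 0.5 = 33.25
  Sum = 4827.1625 µg/L·hr
IV tail: 60.2/0.379 = 158.839; AUC_iv,0→∞ = 4827.1625 + 158.839 = 4986.0015 µg/L·hr
Trapezoidal AUC_0→3.5 (oral suspension):
  [0→0.25]: (0.0+80.0)/2 × 0.25 = 10.0
  [0.25→1.25]: (80.0+146.9)/2 × 1 = 113.45
  [1.25→1.75]: (146.9+132.8)/2 × 0.5 = 69.925
  [1.75→2]: (132.8+123.6)/2 × 0.25 = 32.05
  [2→3.5]: (123.6+73.1)/2 × 1.5 = 147.525
  Sum = 372.95 µg/L·hr
oral suspension tail: 73.1/0.379 = 192.876; AUC_ev,0→∞ = 372.95 + 192.876 = 565.826 µg/L·hr
F = (AUC_ev/D_ev)/(AUC_iv/D_iv) = (565.826/62.5)/(4986.0015/25) = 9.053216/199.44006 = 0.0454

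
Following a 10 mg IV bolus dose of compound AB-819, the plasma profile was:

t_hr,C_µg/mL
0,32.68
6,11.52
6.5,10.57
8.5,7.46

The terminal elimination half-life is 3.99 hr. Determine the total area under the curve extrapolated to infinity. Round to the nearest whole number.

Trapezoidal AUC_0→8.5:
  [0→6]: (32.68+11.52)/2 × 6 = 132.6
  [6→6.5]: (11.52+10.57)/2 × 0.5 = 5.5225
  [6.5→8.5]: (10.57+7.46)/2 × 2 = 18.03
  Sum = 156.1525 µg/mL·hr
k_e = ln2 / t½ = 0.693147 / 3.99 = 0.1737 hr^-1
Extrapolated tail: C_last / k_e = 7.46 / 0.1737 = 42.948
AUC_0→∞ = 156.1525 + 42.948 = 199.1005 µg/mL·hr

AUC = 199 µg/mL·hr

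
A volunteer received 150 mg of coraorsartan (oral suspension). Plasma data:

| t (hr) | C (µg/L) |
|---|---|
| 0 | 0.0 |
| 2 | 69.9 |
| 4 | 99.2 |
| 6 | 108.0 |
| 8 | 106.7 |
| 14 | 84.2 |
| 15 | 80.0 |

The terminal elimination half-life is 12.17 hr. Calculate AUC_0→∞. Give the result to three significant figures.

AUC = 2720 µg/L·hr

Trapezoidal AUC_0→15:
  [0→2]: (0.0+69.9)/2 × 2 = 69.9
  [2→4]: (69.9+99.2)/2 × 2 = 169.1
  [4→6]: (99.2+108.0)/2 × 2 = 207.2
  [6→8]: (108.0+106.7)/2 × 2 = 214.7
  [8→14]: (106.7+84.2)/2 × 6 = 572.7
  [14→15]: (84.2+80.0)/2 × 1 = 82.1
  Sum = 1315.7 µg/L·hr
k_e = ln2 / t½ = 0.693147 / 12.17 = 0.0570 hr^-1
Extrapolated tail: C_last / k_e = 80.0 / 0.057 = 1403.509
AUC_0→∞ = 1315.7 + 1403.509 = 2719.209 µg/L·hr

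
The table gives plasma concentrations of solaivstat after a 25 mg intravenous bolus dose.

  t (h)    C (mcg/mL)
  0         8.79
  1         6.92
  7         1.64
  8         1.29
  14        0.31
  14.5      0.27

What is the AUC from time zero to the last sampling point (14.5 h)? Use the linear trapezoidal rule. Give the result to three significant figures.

AUC = 39.9 mcg/mL·h

Trapezoidal AUC_0→14.5:
  [0→1]: (8.79+6.92)/2 × 1 = 7.855
  [1→7]: (6.92+1.64)/2 × 6 = 25.68
  [7→8]: (1.64+1.29)/2 × 1 = 1.465
  [8→14]: (1.29+0.31)/2 × 6 = 4.8
  [14→14.5]: (0.31+0.27)/2 × 0.5 = 0.145
  Sum = 39.945 mcg/mL·h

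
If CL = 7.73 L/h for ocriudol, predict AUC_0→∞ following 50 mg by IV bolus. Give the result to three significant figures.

AUC_0→∞ = Dose_iv / CL
        = 50 / 7.73 = 6.46831 mg/L·h

AUC = 6.47 mg/L·h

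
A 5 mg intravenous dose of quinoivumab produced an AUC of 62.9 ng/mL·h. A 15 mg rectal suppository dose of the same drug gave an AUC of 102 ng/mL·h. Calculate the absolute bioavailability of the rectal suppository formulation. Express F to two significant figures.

F = (AUC_ev / D_ev) / (AUC_iv / D_iv)
  = (102/15) / (62.9/5)
  = 6.8 / 12.58 = 0.5405

F = 0.54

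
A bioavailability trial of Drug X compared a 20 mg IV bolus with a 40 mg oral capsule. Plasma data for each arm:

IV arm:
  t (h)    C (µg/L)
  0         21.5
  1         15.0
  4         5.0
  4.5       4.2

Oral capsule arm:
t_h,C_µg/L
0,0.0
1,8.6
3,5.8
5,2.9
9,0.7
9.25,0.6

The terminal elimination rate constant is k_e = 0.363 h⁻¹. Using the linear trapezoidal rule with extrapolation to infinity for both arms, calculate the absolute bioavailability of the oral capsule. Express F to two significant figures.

Trapezoidal AUC_0→4.5 (IV):
  [0→1]: (21.5+15.0)/2 × 1 = 18.25
  [1→4]: (15.0+5.0)/2 × 3 = 30.0
  [4→4.5]: (5.0+4.2)/2 × 0.5 = 2.3
  Sum = 50.55 µg/L·h
IV tail: 4.2/0.363 = 11.570; AUC_iv,0→∞ = 50.55 + 11.570 = 62.12 µg/L·h
Trapezoidal AUC_0→9.25 (oral capsule):
  [0→1]: (0.0+8.6)/2 × 1 = 4.3
  [1→3]: (8.6+5.8)/2 × 2 = 14.4
  [3→5]: (5.8+2.9)/2 × 2 = 8.7
  [5→9]: (2.9+0.7)/2 × 4 = 7.2
  [9→9.25]: (0.7+0.6)/2 × 0.25 = 0.1625
  Sum = 34.7625 µg/L·h
oral capsule tail: 0.6/0.363 = 1.653; AUC_ev,0→∞ = 34.7625 + 1.653 = 36.4155 µg/L·h
F = (AUC_ev/D_ev)/(AUC_iv/D_iv) = (36.4155/40)/(62.12/20) = 0.9103875/3.106 = 0.2931

F = 0.29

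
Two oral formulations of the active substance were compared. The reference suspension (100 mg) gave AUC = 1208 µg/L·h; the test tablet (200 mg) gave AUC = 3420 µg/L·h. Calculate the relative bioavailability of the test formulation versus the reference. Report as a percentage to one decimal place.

F_rel = (AUC_test/D_test) / (AUC_ref/D_ref)
      = (3420/200) / (1208/100)
      = 17.1 / 12.08 = 1.4156 = 141.56%

F_rel = 141.6%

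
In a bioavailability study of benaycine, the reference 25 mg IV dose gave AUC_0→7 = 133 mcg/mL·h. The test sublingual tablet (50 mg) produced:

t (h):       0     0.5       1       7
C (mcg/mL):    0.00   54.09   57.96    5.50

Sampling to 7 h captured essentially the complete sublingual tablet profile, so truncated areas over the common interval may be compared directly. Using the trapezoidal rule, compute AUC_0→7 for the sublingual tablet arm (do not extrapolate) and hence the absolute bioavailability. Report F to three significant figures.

Trapezoidal AUC_0→7 (sublingual tablet):
  [0→0.5]: (0.00+54.09)/2 × 0.5 = 13.5225
  [0.5→1]: (54.09+57.96)/2 × 0.5 = 28.0125
  [1→7]: (57.96+5.50)/2 × 6 = 190.38
  Sum = 231.915 mcg/mL·h
F = (AUC_ev/D_ev)/(AUC_iv/D_iv) = (231.915/50)/(133/25) = 4.6383/5.32 = 0.8719

F = 0.872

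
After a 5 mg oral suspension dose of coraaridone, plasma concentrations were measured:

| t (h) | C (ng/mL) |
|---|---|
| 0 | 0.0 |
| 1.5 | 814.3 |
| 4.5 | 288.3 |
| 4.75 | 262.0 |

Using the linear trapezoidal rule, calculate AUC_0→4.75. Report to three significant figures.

Trapezoidal AUC_0→4.75:
  [0→1.5]: (0.0+814.3)/2 × 1.5 = 610.725
  [1.5→4.5]: (814.3+288.3)/2 × 3 = 1653.9
  [4.5→4.75]: (288.3+262.0)/2 × 0.25 = 68.7875
  Sum = 2333.4125 ng/mL·h

AUC = 2330 ng/mL·h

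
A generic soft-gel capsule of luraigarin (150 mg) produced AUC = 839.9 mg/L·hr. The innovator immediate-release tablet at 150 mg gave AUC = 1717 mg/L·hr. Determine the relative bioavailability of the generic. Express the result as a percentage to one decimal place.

F_rel = (AUC_test/D_test) / (AUC_ref/D_ref)
      = (839.9/150) / (1717/150)
      = 5.59933 / 11.4467 = 0.4892 = 48.92%

F_rel = 48.9%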